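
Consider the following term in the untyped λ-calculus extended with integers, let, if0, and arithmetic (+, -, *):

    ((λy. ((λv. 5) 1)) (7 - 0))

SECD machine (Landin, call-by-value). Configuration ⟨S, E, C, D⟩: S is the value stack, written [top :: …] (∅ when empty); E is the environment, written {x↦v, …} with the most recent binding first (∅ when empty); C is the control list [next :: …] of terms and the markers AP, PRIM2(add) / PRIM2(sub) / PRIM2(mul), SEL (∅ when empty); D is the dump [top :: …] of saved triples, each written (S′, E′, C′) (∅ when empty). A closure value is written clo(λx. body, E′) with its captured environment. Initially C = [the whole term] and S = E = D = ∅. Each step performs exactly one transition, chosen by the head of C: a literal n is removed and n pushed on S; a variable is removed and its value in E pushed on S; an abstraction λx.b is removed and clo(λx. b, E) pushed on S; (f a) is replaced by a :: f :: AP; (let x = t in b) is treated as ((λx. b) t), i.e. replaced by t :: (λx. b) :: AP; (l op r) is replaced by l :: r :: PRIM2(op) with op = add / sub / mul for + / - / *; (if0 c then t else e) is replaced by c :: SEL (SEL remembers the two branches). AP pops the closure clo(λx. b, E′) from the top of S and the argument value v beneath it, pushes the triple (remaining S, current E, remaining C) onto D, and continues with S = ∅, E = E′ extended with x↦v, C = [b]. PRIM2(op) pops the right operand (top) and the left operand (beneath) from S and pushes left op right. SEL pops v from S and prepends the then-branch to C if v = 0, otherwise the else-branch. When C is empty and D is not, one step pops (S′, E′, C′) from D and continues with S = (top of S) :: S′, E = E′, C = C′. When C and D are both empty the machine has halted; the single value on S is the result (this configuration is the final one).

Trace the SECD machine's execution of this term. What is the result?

[0] ⟨S=∅; E=∅; C=[((λy. ((λv. 5) 1)) (7 - 0))]; D=∅⟩
[1] ⟨S=∅; E=∅; C=[(7 - 0) :: (λy. ((λv. 5) 1)) :: AP]; D=∅⟩
[2] ⟨S=∅; E=∅; C=[7 :: 0 :: PRIM2(sub) :: (λy. ((λv. 5) 1)) :: AP]; D=∅⟩
[3] ⟨S=[7]; E=∅; C=[0 :: PRIM2(sub) :: (λy. ((λv. 5) 1)) :: AP]; D=∅⟩
[4] ⟨S=[0 :: 7]; E=∅; C=[PRIM2(sub) :: (λy. ((λv. 5) 1)) :: AP]; D=∅⟩
[5] ⟨S=[7]; E=∅; C=[(λy. ((λv. 5) 1)) :: AP]; D=∅⟩
[6] ⟨S=[clo(λy. ((λv. 5) 1), ∅) :: 7]; E=∅; C=[AP]; D=∅⟩
[7] ⟨S=∅; E={y↦7}; C=[((λv. 5) 1)]; D=[(∅, ∅, ∅)]⟩
[8] ⟨S=∅; E={y↦7}; C=[1 :: (λv. 5) :: AP]; D=[(∅, ∅, ∅)]⟩
[9] ⟨S=[1]; E={y↦7}; C=[(λv. 5) :: AP]; D=[(∅, ∅, ∅)]⟩
[10] ⟨S=[clo(λv. 5, {y↦7}) :: 1]; E={y↦7}; C=[AP]; D=[(∅, ∅, ∅)]⟩
[11] ⟨S=∅; E={v↦1, y↦7}; C=[5]; D=[(∅, {y↦7}, ∅) :: (∅, ∅, ∅)]⟩
[12] ⟨S=[5]; E={v↦1, y↦7}; C=∅; D=[(∅, {y↦7}, ∅) :: (∅, ∅, ∅)]⟩
[13] ⟨S=[5]; E={y↦7}; C=∅; D=[(∅, ∅, ∅)]⟩
[14] ⟨S=[5]; E=∅; C=∅; D=∅⟩
→ final value 5

Answer: 5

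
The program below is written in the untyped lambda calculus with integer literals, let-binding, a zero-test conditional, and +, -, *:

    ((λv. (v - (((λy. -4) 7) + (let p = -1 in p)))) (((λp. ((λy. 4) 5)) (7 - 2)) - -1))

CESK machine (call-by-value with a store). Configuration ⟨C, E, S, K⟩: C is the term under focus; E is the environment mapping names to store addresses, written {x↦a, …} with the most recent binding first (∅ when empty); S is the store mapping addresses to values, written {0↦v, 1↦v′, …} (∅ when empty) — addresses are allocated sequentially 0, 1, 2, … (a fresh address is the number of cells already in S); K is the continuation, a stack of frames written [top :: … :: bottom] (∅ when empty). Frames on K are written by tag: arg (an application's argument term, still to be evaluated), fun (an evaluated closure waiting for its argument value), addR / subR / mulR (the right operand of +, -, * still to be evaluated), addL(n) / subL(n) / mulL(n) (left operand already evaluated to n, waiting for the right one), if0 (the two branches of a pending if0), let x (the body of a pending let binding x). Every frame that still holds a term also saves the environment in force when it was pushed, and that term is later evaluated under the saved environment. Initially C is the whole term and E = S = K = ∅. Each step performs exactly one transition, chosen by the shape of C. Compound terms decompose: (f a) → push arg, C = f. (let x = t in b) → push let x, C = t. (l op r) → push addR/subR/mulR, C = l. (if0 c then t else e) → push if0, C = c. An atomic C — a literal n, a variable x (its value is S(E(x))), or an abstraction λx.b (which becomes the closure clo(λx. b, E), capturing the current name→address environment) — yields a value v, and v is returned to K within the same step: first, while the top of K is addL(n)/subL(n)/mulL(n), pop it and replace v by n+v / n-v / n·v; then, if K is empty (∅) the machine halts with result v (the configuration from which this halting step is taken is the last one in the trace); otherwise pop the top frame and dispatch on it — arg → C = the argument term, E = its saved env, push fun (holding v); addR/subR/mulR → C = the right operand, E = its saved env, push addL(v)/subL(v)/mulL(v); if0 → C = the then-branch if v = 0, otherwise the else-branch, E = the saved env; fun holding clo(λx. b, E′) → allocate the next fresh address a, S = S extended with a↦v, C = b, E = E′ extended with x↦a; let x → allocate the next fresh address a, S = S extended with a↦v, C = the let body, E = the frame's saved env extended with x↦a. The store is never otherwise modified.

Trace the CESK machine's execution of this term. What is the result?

Answer: 10

Derivation:
[0] <C=((λv. (v - (((λy. -4) 7) + (let p = -1 in p)))) (((λp. ((λy. 4) 5)) (7 - 2)) - -1)), E=∅, S=∅, K=∅>
[1] <C=(λv. (v - (((λy. -4) 7) + (let p = -1 in p)))), E=∅, S=∅, K=[arg]>
[2] <C=(((λp. ((λy. 4) 5)) (7 - 2)) - -1), E=∅, S=∅, K=[fun]>
[3] <C=((λp. ((λy. 4) 5)) (7 - 2)), E=∅, S=∅, K=[subR :: fun]>
[4] <C=(λp. ((λy. 4) 5)), E=∅, S=∅, K=[arg :: subR :: fun]>
[5] <C=(7 - 2), E=∅, S=∅, K=[fun :: subR :: fun]>
[6] <C=7, E=∅, S=∅, K=[subR :: fun :: subR :: fun]>
[7] <C=2, E=∅, S=∅, K=[subL(7) :: fun :: subR :: fun]>
[8] <C=((λy. 4) 5), E={p↦0}, S={0↦5}, K=[subR :: fun]>
[9] <C=(λy. 4), E={p↦0}, S={0↦5}, K=[arg :: subR :: fun]>
[10] <C=5, E={p↦0}, S={0↦5}, K=[fun :: subR :: fun]>
[11] <C=4, E={y↦1, p↦0}, S={0↦5, 1↦5}, K=[subR :: fun]>
[12] <C=-1, E=∅, S={0↦5, 1↦5}, K=[subL(4) :: fun]>
[13] <C=(v - (((λy. -4) 7) + (let p = -1 in p))), E={v↦2}, S={0↦5, 1↦5, 2↦5}, K=∅>
[14] <C=v, E={v↦2}, S={0↦5, 1↦5, 2↦5}, K=[subR]>
[15] <C=(((λy. -4) 7) + (let p = -1 in p)), E={v↦2}, S={0↦5, 1↦5, 2↦5}, K=[subL(5)]>
[16] <C=((λy. -4) 7), E={v↦2}, S={0↦5, 1↦5, 2↦5}, K=[addR :: subL(5)]>
[17] <C=(λy. -4), E={v↦2}, S={0↦5, 1↦5, 2↦5}, K=[arg :: addR :: subL(5)]>
[18] <C=7, E={v↦2}, S={0↦5, 1↦5, 2↦5}, K=[fun :: addR :: subL(5)]>
[19] <C=-4, E={y↦3, v↦2}, S={0↦5, 1↦5, 2↦5, 3↦7}, K=[addR :: subL(5)]>
[20] <C=(let p = -1 in p), E={v↦2}, S={0↦5, 1↦5, 2↦5, 3↦7}, K=[addL(-4) :: subL(5)]>
[21] <C=-1, E={v↦2}, S={0↦5, 1↦5, 2↦5, 3↦7}, K=[let p :: addL(-4) :: subL(5)]>
[22] <C=p, E={p↦4, v↦2}, S={0↦5, 1↦5, 2↦5, 3↦7, 4↦-1}, K=[addL(-4) :: subL(5)]>
→ final value 10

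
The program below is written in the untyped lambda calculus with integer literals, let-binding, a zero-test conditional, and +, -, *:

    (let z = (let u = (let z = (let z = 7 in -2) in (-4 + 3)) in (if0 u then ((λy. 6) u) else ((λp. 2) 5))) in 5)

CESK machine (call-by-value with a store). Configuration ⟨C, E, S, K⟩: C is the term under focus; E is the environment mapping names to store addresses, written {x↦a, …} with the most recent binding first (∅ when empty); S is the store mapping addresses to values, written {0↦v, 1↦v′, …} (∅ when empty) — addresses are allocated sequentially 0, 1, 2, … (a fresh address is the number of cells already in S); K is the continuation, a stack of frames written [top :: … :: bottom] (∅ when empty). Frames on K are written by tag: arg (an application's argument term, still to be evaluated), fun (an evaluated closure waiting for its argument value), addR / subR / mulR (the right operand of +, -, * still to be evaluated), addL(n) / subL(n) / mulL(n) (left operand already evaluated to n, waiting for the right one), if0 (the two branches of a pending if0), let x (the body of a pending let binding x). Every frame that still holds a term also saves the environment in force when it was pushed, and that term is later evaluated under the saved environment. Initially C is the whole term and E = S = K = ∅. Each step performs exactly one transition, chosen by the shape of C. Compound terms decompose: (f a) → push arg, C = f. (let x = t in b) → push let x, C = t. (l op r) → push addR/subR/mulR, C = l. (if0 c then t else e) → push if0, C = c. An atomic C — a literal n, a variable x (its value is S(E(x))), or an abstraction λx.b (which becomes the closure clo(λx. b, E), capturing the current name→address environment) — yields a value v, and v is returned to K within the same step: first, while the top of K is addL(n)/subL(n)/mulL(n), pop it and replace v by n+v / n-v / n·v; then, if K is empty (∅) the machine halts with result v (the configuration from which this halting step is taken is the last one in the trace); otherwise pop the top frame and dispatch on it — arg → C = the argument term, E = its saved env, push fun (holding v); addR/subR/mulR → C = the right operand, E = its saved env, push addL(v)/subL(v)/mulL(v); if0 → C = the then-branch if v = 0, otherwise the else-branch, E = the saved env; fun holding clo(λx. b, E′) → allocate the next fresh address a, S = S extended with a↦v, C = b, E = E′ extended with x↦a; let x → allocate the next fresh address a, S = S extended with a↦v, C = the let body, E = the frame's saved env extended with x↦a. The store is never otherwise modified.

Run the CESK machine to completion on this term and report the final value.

Answer: 5

Derivation:
t=0: <C=(let z = (let u = (let z = (let z = 7 in -2) in (-4 + 3)) in (if0 u then ((λy. 6) u) else ((λp. 2) 5))) in 5), E=∅, S=∅, K=∅>
t=1: <C=(let u = (let z = (let z = 7 in -2) in (-4 + 3)) in (if0 u then ((λy. 6) u) else ((λp. 2) 5))), E=∅, S=∅, K=[let z]>
t=2: <C=(let z = (let z = 7 in -2) in (-4 + 3)), E=∅, S=∅, K=[let u :: let z]>
t=3: <C=(let z = 7 in -2), E=∅, S=∅, K=[let z :: let u :: let z]>
t=4: <C=7, E=∅, S=∅, K=[let z :: let z :: let u :: let z]>
t=5: <C=-2, E={z↦0}, S={0↦7}, K=[let z :: let u :: let z]>
t=6: <C=(-4 + 3), E={z↦1}, S={0↦7, 1↦-2}, K=[let u :: let z]>
t=7: <C=-4, E={z↦1}, S={0↦7, 1↦-2}, K=[addR :: let u :: let z]>
t=8: <C=3, E={z↦1}, S={0↦7, 1↦-2}, K=[addL(-4) :: let u :: let z]>
t=9: <C=(if0 u then ((λy. 6) u) else ((λp. 2) 5)), E={u↦2}, S={0↦7, 1↦-2, 2↦-1}, K=[let z]>
t=10: <C=u, E={u↦2}, S={0↦7, 1↦-2, 2↦-1}, K=[if0 :: let z]>
t=11: <C=((λp. 2) 5), E={u↦2}, S={0↦7, 1↦-2, 2↦-1}, K=[let z]>
t=12: <C=(λp. 2), E={u↦2}, S={0↦7, 1↦-2, 2↦-1}, K=[arg :: let z]>
t=13: <C=5, E={u↦2}, S={0↦7, 1↦-2, 2↦-1}, K=[fun :: let z]>
t=14: <C=2, E={p↦3, u↦2}, S={0↦7, 1↦-2, 2↦-1, 3↦5}, K=[let z]>
t=15: <C=5, E={z↦4}, S={0↦7, 1↦-2, 2↦-1, 3↦5, 4↦2}, K=∅>
→ final value 5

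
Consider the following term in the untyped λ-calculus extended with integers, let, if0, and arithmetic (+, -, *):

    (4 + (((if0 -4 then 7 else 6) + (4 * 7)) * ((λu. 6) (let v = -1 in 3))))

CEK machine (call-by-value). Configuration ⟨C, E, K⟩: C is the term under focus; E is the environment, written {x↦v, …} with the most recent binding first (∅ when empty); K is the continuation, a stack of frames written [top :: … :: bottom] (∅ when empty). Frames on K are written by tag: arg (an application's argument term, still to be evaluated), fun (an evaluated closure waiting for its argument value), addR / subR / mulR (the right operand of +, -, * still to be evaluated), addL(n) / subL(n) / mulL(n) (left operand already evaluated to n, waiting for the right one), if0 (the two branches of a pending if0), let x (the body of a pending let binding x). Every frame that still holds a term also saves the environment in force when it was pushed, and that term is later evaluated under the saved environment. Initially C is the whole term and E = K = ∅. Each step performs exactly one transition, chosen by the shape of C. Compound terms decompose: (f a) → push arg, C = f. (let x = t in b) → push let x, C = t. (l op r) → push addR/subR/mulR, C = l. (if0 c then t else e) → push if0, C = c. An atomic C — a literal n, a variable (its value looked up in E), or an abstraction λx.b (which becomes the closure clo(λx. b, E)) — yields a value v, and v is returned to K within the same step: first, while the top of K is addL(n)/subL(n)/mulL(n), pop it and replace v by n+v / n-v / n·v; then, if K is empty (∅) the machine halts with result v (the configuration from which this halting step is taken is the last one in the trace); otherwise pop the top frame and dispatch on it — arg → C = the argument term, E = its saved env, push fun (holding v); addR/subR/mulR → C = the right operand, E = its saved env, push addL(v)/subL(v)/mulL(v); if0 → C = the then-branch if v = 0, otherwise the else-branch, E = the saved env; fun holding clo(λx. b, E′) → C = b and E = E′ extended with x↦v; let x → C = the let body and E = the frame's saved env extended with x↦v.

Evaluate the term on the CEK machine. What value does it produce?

step 0: <C=(4 + (((if0 -4 then 7 else 6) + (4 * 7)) * ((λu. 6) (let v = -1 in 3)))), E=∅, K=∅>
step 1: <C=4, E=∅, K=[addR]>
step 2: <C=(((if0 -4 then 7 else 6) + (4 * 7)) * ((λu. 6) (let v = -1 in 3))), E=∅, K=[addL(4)]>
step 3: <C=((if0 -4 then 7 else 6) + (4 * 7)), E=∅, K=[mulR :: addL(4)]>
step 4: <C=(if0 -4 then 7 else 6), E=∅, K=[addR :: mulR :: addL(4)]>
step 5: <C=-4, E=∅, K=[if0 :: addR :: mulR :: addL(4)]>
step 6: <C=6, E=∅, K=[addR :: mulR :: addL(4)]>
step 7: <C=(4 * 7), E=∅, K=[addL(6) :: mulR :: addL(4)]>
step 8: <C=4, E=∅, K=[mulR :: addL(6) :: mulR :: addL(4)]>
step 9: <C=7, E=∅, K=[mulL(4) :: addL(6) :: mulR :: addL(4)]>
step 10: <C=((λu. 6) (let v = -1 in 3)), E=∅, K=[mulL(34) :: addL(4)]>
step 11: <C=(λu. 6), E=∅, K=[arg :: mulL(34) :: addL(4)]>
step 12: <C=(let v = -1 in 3), E=∅, K=[fun :: mulL(34) :: addL(4)]>
step 13: <C=-1, E=∅, K=[let v :: fun :: mulL(34) :: addL(4)]>
step 14: <C=3, E={v↦-1}, K=[fun :: mulL(34) :: addL(4)]>
step 15: <C=6, E={u↦3}, K=[mulL(34) :: addL(4)]>
→ final value 208

Answer: 208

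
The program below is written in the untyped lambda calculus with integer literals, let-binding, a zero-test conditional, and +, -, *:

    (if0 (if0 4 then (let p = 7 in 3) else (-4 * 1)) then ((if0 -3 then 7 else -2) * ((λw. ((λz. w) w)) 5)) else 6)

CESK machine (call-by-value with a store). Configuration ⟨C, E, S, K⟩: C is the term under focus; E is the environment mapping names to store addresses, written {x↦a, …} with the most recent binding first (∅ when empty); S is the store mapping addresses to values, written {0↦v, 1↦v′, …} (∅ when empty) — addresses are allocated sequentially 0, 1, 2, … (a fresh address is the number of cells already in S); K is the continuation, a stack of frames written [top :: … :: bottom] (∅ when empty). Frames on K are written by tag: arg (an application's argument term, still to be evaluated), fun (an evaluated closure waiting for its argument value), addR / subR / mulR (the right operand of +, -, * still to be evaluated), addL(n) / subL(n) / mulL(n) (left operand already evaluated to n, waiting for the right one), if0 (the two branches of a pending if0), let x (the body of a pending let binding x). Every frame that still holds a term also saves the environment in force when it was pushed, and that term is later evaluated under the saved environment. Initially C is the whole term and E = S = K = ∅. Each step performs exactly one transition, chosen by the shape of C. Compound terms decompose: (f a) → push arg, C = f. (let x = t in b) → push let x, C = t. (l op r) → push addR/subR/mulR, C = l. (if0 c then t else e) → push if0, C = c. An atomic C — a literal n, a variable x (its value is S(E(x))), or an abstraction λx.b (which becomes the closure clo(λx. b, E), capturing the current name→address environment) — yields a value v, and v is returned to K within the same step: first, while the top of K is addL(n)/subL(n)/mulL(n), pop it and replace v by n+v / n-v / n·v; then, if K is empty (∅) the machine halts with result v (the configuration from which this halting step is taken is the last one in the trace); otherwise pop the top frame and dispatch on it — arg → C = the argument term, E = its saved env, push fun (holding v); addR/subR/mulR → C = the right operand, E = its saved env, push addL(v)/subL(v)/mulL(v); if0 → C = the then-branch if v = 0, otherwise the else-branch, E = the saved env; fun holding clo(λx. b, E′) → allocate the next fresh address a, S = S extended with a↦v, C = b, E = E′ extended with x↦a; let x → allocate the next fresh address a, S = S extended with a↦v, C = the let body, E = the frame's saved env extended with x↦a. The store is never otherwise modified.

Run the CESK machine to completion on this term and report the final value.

step 0: [C=(if0 (if0 4 then (let p = 7 in 3) else (-4 * 1)) then ((if0 -3 then 7 else -2) * ((λw. ((λz. w) w)) 5)) else 6) | E=∅ | S=∅ | K=∅]
step 1: [C=(if0 4 then (let p = 7 in 3) else (-4 * 1)) | E=∅ | S=∅ | K=[if0]]
step 2: [C=4 | E=∅ | S=∅ | K=[if0 :: if0]]
step 3: [C=(-4 * 1) | E=∅ | S=∅ | K=[if0]]
step 4: [C=-4 | E=∅ | S=∅ | K=[mulR :: if0]]
step 5: [C=1 | E=∅ | S=∅ | K=[mulL(-4) :: if0]]
step 6: [C=6 | E=∅ | S=∅ | K=∅]
→ final value 6

Answer: 6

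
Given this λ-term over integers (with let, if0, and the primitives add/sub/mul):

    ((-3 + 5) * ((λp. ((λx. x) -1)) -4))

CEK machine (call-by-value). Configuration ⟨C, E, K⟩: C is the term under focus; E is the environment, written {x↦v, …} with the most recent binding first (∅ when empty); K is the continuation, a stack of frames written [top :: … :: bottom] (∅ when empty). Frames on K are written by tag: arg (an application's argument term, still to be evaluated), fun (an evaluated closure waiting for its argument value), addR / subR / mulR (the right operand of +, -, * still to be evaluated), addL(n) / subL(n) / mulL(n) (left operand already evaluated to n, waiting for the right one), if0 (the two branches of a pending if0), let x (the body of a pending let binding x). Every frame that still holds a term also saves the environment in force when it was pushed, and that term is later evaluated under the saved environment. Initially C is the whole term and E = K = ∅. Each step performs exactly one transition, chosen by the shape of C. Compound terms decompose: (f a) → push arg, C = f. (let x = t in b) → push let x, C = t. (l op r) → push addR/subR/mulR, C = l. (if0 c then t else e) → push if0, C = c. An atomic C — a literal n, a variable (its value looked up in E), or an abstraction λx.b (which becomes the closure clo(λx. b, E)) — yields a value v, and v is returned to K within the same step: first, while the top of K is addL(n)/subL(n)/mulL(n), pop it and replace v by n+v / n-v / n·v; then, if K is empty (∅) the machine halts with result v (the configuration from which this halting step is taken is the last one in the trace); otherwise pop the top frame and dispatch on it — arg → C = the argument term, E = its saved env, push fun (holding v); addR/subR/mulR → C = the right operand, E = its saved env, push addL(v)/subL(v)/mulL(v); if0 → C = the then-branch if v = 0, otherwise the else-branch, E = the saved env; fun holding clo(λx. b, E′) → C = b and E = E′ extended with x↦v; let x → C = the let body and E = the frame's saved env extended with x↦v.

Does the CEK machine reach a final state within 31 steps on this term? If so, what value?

Answer: -2

Machine steps:
0. <C=((-3 + 5) * ((λp. ((λx. x) -1)) -4)), E=∅, K=∅>
1. <C=(-3 + 5), E=∅, K=[mulR]>
2. <C=-3, E=∅, K=[addR :: mulR]>
3. <C=5, E=∅, K=[addL(-3) :: mulR]>
4. <C=((λp. ((λx. x) -1)) -4), E=∅, K=[mulL(2)]>
5. <C=(λp. ((λx. x) -1)), E=∅, K=[arg :: mulL(2)]>
6. <C=-4, E=∅, K=[fun :: mulL(2)]>
7. <C=((λx. x) -1), E={p↦-4}, K=[mulL(2)]>
8. <C=(λx. x), E={p↦-4}, K=[arg :: mulL(2)]>
9. <C=-1, E={p↦-4}, K=[fun :: mulL(2)]>
10. <C=x, E={x↦-1, p↦-4}, K=[mulL(2)]>
→ final value -2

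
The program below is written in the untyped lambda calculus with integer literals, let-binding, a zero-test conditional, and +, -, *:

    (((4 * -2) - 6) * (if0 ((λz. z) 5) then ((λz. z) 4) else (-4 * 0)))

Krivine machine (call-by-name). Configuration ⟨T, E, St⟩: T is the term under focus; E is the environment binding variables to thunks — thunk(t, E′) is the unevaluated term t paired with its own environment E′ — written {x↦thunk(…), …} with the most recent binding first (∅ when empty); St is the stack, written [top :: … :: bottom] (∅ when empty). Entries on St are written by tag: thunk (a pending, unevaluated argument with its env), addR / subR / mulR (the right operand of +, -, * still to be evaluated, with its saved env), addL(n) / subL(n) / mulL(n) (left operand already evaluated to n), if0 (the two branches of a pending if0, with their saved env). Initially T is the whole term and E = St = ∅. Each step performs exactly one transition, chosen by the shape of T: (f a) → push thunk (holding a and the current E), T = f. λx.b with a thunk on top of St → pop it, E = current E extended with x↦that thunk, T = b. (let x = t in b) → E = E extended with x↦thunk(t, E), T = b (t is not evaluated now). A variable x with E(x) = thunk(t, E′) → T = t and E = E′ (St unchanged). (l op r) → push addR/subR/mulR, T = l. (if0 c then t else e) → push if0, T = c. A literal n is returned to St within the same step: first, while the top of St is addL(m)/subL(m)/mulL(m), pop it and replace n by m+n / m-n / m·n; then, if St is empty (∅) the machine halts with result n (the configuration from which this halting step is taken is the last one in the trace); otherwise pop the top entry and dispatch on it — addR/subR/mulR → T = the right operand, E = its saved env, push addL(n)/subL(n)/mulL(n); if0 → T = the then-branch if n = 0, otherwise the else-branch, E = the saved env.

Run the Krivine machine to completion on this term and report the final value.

0. ⟨T=(((4 * -2) - 6) * (if0 ((λz. z) 5) then ((λz. z) 4) else (-4 * 0))); E=∅; St=∅⟩
1. ⟨T=((4 * -2) - 6); E=∅; St=[mulR]⟩
2. ⟨T=(4 * -2); E=∅; St=[subR :: mulR]⟩
3. ⟨T=4; E=∅; St=[mulR :: subR :: mulR]⟩
4. ⟨T=-2; E=∅; St=[mulL(4) :: subR :: mulR]⟩
5. ⟨T=6; E=∅; St=[subL(-8) :: mulR]⟩
6. ⟨T=(if0 ((λz. z) 5) then ((λz. z) 4) else (-4 * 0)); E=∅; St=[mulL(-14)]⟩
7. ⟨T=((λz. z) 5); E=∅; St=[if0 :: mulL(-14)]⟩
8. ⟨T=(λz. z); E=∅; St=[thunk :: if0 :: mulL(-14)]⟩
9. ⟨T=z; E={z↦thunk(5, ∅)}; St=[if0 :: mulL(-14)]⟩
10. ⟨T=5; E=∅; St=[if0 :: mulL(-14)]⟩
11. ⟨T=(-4 * 0); E=∅; St=[mulL(-14)]⟩
12. ⟨T=-4; E=∅; St=[mulR :: mulL(-14)]⟩
13. ⟨T=0; E=∅; St=[mulL(-4) :: mulL(-14)]⟩
→ final value 0

Answer: 0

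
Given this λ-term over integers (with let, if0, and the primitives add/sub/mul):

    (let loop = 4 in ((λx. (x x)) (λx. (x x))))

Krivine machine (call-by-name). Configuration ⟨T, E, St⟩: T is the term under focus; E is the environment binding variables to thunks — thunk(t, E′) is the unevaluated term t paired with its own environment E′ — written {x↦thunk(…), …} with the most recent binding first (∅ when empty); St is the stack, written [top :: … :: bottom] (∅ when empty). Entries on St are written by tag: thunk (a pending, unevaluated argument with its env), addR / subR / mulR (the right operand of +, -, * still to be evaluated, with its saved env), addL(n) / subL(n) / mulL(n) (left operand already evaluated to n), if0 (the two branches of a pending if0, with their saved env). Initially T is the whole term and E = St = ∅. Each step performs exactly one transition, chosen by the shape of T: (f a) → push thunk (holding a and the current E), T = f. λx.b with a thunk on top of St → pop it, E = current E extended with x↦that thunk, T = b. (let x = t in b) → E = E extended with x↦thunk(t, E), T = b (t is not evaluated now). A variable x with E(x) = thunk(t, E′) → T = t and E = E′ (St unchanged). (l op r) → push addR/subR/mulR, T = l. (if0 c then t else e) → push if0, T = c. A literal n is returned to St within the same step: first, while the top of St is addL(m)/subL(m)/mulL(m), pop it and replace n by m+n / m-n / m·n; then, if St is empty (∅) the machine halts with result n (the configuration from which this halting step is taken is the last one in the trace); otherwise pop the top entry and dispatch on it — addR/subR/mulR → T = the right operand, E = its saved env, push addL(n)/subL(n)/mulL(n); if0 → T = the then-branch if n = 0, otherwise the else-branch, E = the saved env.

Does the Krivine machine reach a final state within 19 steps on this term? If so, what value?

t=0: ⟨T=(let loop = 4 in ((λx. (x x)) (λx. (x x)))); E=∅; St=∅⟩
t=1: ⟨T=((λx. (x x)) (λx. (x x))); E={loop↦thunk(4, ∅)}; St=∅⟩
t=2: ⟨T=(λx. (x x)); E={loop↦thunk(4, ∅)}; St=[thunk]⟩
t=3: ⟨T=(x x); E={x↦thunk((λx. (x x)), {loop↦thunk(4, ∅)}), loop↦thunk(4, ∅)}; St=∅⟩
t=4: ⟨T=x; E={x↦thunk((λx. (x x)), {loop↦thunk(4, ∅)}), loop↦thunk(4, ∅)}; St=[thunk]⟩
t=5: ⟨T=(λx. (x x)); E={loop↦thunk(4, ∅)}; St=[thunk]⟩
t=6: ⟨T=(x x); E={x↦thunk(x, {x↦thunk((λx. (x x)), {loop↦thunk(4, ∅)}), loop↦thunk(4, ∅)}), loop↦thunk(4, ∅)}; St=∅⟩
t=7: ⟨T=x; E={x↦thunk(x, {x↦thunk((λx. (x x)), {loop↦thunk(4, ∅)}), loop↦thunk(4, ∅)}), loop↦thunk(4, ∅)}; St=[thunk]⟩
t=8: ⟨T=x; E={x↦thunk((λx. (x x)), {loop↦thunk(4, ∅)}), loop↦thunk(4, ∅)}; St=[thunk]⟩
t=9: ⟨T=(λx. (x x)); E={loop↦thunk(4, ∅)}; St=[thunk]⟩
t=10: ⟨T=(x x); E={x↦thunk(x, {x↦thunk(x, {x↦thunk((λx. (x x)), {loop↦thunk(4, ∅)}), loop↦thunk(4, ∅)}), loop↦thunk(4, ∅)}), loop↦thunk(4, ∅)}; St=∅⟩
t=11: ⟨T=x; E={x↦thunk(x, {x↦thunk(x, {x↦thunk((λx. (x x)), {loop↦thunk(4, ∅)}), loop↦thunk(4, ∅)}), loop↦thunk(4, ∅)}), loop↦thunk(4, ∅)}; St=[thunk]⟩
t=12: ⟨T=x; E={x↦thunk(x, {x↦thunk((λx. (x x)), {loop↦thunk(4, ∅)}), loop↦thunk(4, ∅)}), loop↦thunk(4, ∅)}; St=[thunk]⟩
t=13: ⟨T=x; E={x↦thunk((λx. (x x)), {loop↦thunk(4, ∅)}), loop↦thunk(4, ∅)}; St=[thunk]⟩
t=14: ⟨T=(λx. (x x)); E={loop↦thunk(4, ∅)}; St=[thunk]⟩
t=15: ⟨T=(x x); E={x↦thunk(x, {x↦thunk(x, {x↦thunk(x, {x↦thunk((λx. (x x)), {loop↦thunk(4, ∅)}), loop↦thunk(4, ∅)}), loop↦thunk(4, ∅)}), loop↦thunk(4, ∅)}), loop↦thunk(4, ∅)}; St=∅⟩
t=16: ⟨T=x; E={x↦thunk(x, {x↦thunk(x, {x↦thunk(x, {x↦thunk((λx. (x x)), {loop↦thunk(4, ∅)}), loop↦thunk(4, ∅)}), loop↦thunk(4, ∅)}), loop↦thunk(4, ∅)}), loop↦thunk(4, ∅)}; St=[thunk]⟩
t=17: ⟨T=x; E={x↦thunk(x, {x↦thunk(x, {x↦thunk((λx. (x x)), {loop↦thunk(4, ∅)}), loop↦thunk(4, ∅)}), loop↦thunk(4, ∅)}), loop↦thunk(4, ∅)}; St=[thunk]⟩
t=18: ⟨T=x; E={x↦thunk(x, {x↦thunk((λx. (x x)), {loop↦thunk(4, ∅)}), loop↦thunk(4, ∅)}), loop↦thunk(4, ∅)}; St=[thunk]⟩
t=19: ⟨T=x; E={x↦thunk((λx. (x x)), {loop↦thunk(4, ∅)}), loop↦thunk(4, ∅)}; St=[thunk]⟩
→ 19 transitions taken and the configuration is still not final: no result within 19 steps

Answer: DIVERGES (no final state within 19 steps)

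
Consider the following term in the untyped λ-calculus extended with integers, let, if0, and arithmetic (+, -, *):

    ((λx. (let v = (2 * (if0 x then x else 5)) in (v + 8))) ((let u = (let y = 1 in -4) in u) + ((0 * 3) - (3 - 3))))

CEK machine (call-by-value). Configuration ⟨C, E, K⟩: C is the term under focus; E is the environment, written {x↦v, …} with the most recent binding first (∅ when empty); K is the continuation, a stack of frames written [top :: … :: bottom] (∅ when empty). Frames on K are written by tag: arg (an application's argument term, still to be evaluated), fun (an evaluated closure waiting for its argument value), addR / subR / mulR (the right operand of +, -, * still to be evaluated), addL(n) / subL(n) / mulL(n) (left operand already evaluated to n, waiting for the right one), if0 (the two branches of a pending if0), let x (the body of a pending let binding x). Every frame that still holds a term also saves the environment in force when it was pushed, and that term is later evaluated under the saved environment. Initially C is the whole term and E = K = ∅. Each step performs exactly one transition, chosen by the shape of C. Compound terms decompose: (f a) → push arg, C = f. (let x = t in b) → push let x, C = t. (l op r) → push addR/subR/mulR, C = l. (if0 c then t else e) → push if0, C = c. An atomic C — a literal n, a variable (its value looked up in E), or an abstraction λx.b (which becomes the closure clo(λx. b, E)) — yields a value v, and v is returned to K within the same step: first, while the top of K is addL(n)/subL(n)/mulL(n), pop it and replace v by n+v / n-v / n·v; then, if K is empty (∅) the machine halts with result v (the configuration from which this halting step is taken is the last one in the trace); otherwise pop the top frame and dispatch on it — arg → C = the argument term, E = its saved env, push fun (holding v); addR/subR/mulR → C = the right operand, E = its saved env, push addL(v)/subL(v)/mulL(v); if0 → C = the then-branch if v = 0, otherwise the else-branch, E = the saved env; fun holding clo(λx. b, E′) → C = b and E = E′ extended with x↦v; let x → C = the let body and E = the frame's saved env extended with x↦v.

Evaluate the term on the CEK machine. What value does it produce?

t=0: <C=((λx. (let v = (2 * (if0 x then x else 5)) in (v + 8))) ((let u = (let y = 1 in -4) in u) + ((0 * 3) - (3 - 3)))), E=∅, K=∅>
t=1: <C=(λx. (let v = (2 * (if0 x then x else 5)) in (v + 8))), E=∅, K=[arg]>
t=2: <C=((let u = (let y = 1 in -4) in u) + ((0 * 3) - (3 - 3))), E=∅, K=[fun]>
t=3: <C=(let u = (let y = 1 in -4) in u), E=∅, K=[addR :: fun]>
t=4: <C=(let y = 1 in -4), E=∅, K=[let u :: addR :: fun]>
t=5: <C=1, E=∅, K=[let y :: let u :: addR :: fun]>
t=6: <C=-4, E={y↦1}, K=[let u :: addR :: fun]>
t=7: <C=u, E={u↦-4}, K=[addR :: fun]>
t=8: <C=((0 * 3) - (3 - 3)), E=∅, K=[addL(-4) :: fun]>
t=9: <C=(0 * 3), E=∅, K=[subR :: addL(-4) :: fun]>
t=10: <C=0, E=∅, K=[mulR :: subR :: addL(-4) :: fun]>
t=11: <C=3, E=∅, K=[mulL(0) :: subR :: addL(-4) :: fun]>
t=12: <C=(3 - 3), E=∅, K=[subL(0) :: addL(-4) :: fun]>
t=13: <C=3, E=∅, K=[subR :: subL(0) :: addL(-4) :: fun]>
t=14: <C=3, E=∅, K=[subL(3) :: subL(0) :: addL(-4) :: fun]>
t=15: <C=(let v = (2 * (if0 x then x else 5)) in (v + 8)), E={x↦-4}, K=∅>
t=16: <C=(2 * (if0 x then x else 5)), E={x↦-4}, K=[let v]>
t=17: <C=2, E={x↦-4}, K=[mulR :: let v]>
t=18: <C=(if0 x then x else 5), E={x↦-4}, K=[mulL(2) :: let v]>
t=19: <C=x, E={x↦-4}, K=[if0 :: mulL(2) :: let v]>
t=20: <C=5, E={x↦-4}, K=[mulL(2) :: let v]>
t=21: <C=(v + 8), E={v↦10, x↦-4}, K=∅>
t=22: <C=v, E={v↦10, x↦-4}, K=[addR]>
t=23: <C=8, E={v↦10, x↦-4}, K=[addL(10)]>
→ final value 18

Answer: 18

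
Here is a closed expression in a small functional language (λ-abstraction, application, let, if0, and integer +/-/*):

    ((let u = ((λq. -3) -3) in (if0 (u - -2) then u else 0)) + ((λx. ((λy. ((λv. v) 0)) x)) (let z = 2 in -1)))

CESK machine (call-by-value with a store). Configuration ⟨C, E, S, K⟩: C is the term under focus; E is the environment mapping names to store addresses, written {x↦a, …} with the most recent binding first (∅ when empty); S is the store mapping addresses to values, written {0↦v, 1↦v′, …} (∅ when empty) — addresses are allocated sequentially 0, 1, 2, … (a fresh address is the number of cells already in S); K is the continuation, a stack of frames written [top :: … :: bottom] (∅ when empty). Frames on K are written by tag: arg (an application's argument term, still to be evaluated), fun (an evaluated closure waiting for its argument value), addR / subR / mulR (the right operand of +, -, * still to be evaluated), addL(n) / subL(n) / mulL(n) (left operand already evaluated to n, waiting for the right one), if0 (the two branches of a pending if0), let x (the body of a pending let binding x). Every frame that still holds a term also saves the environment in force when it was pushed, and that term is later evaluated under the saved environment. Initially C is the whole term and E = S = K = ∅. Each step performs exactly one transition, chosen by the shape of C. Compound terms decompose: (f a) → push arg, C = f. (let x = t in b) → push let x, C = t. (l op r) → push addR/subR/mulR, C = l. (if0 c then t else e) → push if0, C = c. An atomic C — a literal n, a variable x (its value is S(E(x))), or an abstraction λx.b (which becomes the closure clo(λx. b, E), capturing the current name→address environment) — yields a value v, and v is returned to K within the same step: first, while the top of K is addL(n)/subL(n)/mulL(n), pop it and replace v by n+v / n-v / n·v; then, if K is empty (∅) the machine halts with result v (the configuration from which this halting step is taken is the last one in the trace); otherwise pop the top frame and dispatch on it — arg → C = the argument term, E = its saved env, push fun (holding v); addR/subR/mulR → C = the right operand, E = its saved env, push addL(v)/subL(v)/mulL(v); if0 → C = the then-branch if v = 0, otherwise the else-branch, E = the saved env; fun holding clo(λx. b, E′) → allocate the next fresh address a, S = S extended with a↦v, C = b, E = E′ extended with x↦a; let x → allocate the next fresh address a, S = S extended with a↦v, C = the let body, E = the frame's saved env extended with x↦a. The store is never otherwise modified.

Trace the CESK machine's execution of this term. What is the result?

Answer: 0

Derivation:
step 0: ⟨C=((let u = ((λq. -3) -3) in (if0 (u - -2) then u else 0)) + ((λx. ((λy. ((λv. v) 0)) x)) (let z = 2 in -1))); E=∅; S=∅; K=∅⟩
step 1: ⟨C=(let u = ((λq. -3) -3) in (if0 (u - -2) then u else 0)); E=∅; S=∅; K=[addR]⟩
step 2: ⟨C=((λq. -3) -3); E=∅; S=∅; K=[let u :: addR]⟩
step 3: ⟨C=(λq. -3); E=∅; S=∅; K=[arg :: let u :: addR]⟩
step 4: ⟨C=-3; E=∅; S=∅; K=[fun :: let u :: addR]⟩
step 5: ⟨C=-3; E={q↦0}; S={0↦-3}; K=[let u :: addR]⟩
step 6: ⟨C=(if0 (u - -2) then u else 0); E={u↦1}; S={0↦-3, 1↦-3}; K=[addR]⟩
step 7: ⟨C=(u - -2); E={u↦1}; S={0↦-3, 1↦-3}; K=[if0 :: addR]⟩
step 8: ⟨C=u; E={u↦1}; S={0↦-3, 1↦-3}; K=[subR :: if0 :: addR]⟩
step 9: ⟨C=-2; E={u↦1}; S={0↦-3, 1↦-3}; K=[subL(-3) :: if0 :: addR]⟩
step 10: ⟨C=0; E={u↦1}; S={0↦-3, 1↦-3}; K=[addR]⟩
step 11: ⟨C=((λx. ((λy. ((λv. v) 0)) x)) (let z = 2 in -1)); E=∅; S={0↦-3, 1↦-3}; K=[addL(0)]⟩
step 12: ⟨C=(λx. ((λy. ((λv. v) 0)) x)); E=∅; S={0↦-3, 1↦-3}; K=[arg :: addL(0)]⟩
step 13: ⟨C=(let z = 2 in -1); E=∅; S={0↦-3, 1↦-3}; K=[fun :: addL(0)]⟩
step 14: ⟨C=2; E=∅; S={0↦-3, 1↦-3}; K=[let z :: fun :: addL(0)]⟩
step 15: ⟨C=-1; E={z↦2}; S={0↦-3, 1↦-3, 2↦2}; K=[fun :: addL(0)]⟩
step 16: ⟨C=((λy. ((λv. v) 0)) x); E={x↦3}; S={0↦-3, 1↦-3, 2↦2, 3↦-1}; K=[addL(0)]⟩
step 17: ⟨C=(λy. ((λv. v) 0)); E={x↦3}; S={0↦-3, 1↦-3, 2↦2, 3↦-1}; K=[arg :: addL(0)]⟩
step 18: ⟨C=x; E={x↦3}; S={0↦-3, 1↦-3, 2↦2, 3↦-1}; K=[fun :: addL(0)]⟩
step 19: ⟨C=((λv. v) 0); E={y↦4, x↦3}; S={0↦-3, 1↦-3, 2↦2, 3↦-1, 4↦-1}; K=[addL(0)]⟩
step 20: ⟨C=(λv. v); E={y↦4, x↦3}; S={0↦-3, 1↦-3, 2↦2, 3↦-1, 4↦-1}; K=[arg :: addL(0)]⟩
step 21: ⟨C=0; E={y↦4, x↦3}; S={0↦-3, 1↦-3, 2↦2, 3↦-1, 4↦-1}; K=[fun :: addL(0)]⟩
step 22: ⟨C=v; E={v↦5, y↦4, x↦3}; S={0↦-3, 1↦-3, 2↦2, 3↦-1, 4↦-1, 5↦0}; K=[addL(0)]⟩
→ final value 0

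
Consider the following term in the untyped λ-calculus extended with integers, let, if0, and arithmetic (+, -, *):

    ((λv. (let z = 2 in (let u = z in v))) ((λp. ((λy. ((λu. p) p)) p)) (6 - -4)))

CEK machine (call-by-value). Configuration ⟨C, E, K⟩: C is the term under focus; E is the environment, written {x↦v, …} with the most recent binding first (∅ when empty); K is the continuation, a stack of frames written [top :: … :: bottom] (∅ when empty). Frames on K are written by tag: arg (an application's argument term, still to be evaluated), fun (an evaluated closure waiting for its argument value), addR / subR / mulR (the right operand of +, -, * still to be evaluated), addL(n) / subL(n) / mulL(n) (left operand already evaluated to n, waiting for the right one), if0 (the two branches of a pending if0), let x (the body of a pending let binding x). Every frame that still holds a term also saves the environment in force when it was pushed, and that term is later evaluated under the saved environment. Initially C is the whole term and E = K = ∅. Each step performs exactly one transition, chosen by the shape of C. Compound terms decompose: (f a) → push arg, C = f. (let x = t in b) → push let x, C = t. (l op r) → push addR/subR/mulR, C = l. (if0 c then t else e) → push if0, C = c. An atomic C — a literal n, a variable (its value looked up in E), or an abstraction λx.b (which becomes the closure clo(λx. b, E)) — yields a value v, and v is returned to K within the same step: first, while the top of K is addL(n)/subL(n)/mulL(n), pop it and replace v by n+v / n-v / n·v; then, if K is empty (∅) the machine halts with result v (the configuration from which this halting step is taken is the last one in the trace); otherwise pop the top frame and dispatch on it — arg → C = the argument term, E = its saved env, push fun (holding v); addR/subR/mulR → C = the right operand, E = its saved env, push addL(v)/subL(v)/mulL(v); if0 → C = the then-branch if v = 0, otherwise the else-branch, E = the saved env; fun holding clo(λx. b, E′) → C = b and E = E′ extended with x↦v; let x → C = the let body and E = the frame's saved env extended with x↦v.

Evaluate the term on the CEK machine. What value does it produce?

Answer: 10

Derivation:
t=0: ⟨C=((λv. (let z = 2 in (let u = z in v))) ((λp. ((λy. ((λu. p) p)) p)) (6 - -4))); E=∅; K=∅⟩
t=1: ⟨C=(λv. (let z = 2 in (let u = z in v))); E=∅; K=[arg]⟩
t=2: ⟨C=((λp. ((λy. ((λu. p) p)) p)) (6 - -4)); E=∅; K=[fun]⟩
t=3: ⟨C=(λp. ((λy. ((λu. p) p)) p)); E=∅; K=[arg :: fun]⟩
t=4: ⟨C=(6 - -4); E=∅; K=[fun :: fun]⟩
t=5: ⟨C=6; E=∅; K=[subR :: fun :: fun]⟩
t=6: ⟨C=-4; E=∅; K=[subL(6) :: fun :: fun]⟩
t=7: ⟨C=((λy. ((λu. p) p)) p); E={p↦10}; K=[fun]⟩
t=8: ⟨C=(λy. ((λu. p) p)); E={p↦10}; K=[arg :: fun]⟩
t=9: ⟨C=p; E={p↦10}; K=[fun :: fun]⟩
t=10: ⟨C=((λu. p) p); E={y↦10, p↦10}; K=[fun]⟩
t=11: ⟨C=(λu. p); E={y↦10, p↦10}; K=[arg :: fun]⟩
t=12: ⟨C=p; E={y↦10, p↦10}; K=[fun :: fun]⟩
t=13: ⟨C=p; E={u↦10, y↦10, p↦10}; K=[fun]⟩
t=14: ⟨C=(let z = 2 in (let u = z in v)); E={v↦10}; K=∅⟩
t=15: ⟨C=2; E={v↦10}; K=[let z]⟩
t=16: ⟨C=(let u = z in v); E={z↦2, v↦10}; K=∅⟩
t=17: ⟨C=z; E={z↦2, v↦10}; K=[let u]⟩
t=18: ⟨C=v; E={u↦2, z↦2, v↦10}; K=∅⟩
→ final value 10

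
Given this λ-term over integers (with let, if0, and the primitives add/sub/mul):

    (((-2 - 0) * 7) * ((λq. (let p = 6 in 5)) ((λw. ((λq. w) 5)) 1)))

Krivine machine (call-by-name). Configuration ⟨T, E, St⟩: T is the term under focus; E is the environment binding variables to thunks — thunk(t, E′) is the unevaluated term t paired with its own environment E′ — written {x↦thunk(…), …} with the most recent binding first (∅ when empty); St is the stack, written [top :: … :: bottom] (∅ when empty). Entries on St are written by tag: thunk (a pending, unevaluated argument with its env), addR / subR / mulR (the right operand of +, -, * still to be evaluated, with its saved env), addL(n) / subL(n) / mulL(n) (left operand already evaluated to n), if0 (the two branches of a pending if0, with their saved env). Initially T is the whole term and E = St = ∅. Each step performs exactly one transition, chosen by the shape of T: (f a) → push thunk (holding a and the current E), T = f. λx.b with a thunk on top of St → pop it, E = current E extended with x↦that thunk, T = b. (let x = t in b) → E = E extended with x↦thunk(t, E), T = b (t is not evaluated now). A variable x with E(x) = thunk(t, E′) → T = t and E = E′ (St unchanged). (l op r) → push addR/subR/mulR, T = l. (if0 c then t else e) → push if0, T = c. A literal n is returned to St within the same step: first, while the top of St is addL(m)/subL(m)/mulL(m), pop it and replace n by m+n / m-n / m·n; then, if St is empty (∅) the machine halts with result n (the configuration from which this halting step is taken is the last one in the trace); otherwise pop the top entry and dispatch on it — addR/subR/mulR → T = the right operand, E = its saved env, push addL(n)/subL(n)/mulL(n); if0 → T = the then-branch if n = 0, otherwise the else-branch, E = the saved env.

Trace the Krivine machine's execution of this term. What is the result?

t=0: [T=(((-2 - 0) * 7) * ((λq. (let p = 6 in 5)) ((λw. ((λq. w) 5)) 1))) | E=∅ | St=∅]
t=1: [T=((-2 - 0) * 7) | E=∅ | St=[mulR]]
t=2: [T=(-2 - 0) | E=∅ | St=[mulR :: mulR]]
t=3: [T=-2 | E=∅ | St=[subR :: mulR :: mulR]]
t=4: [T=0 | E=∅ | St=[subL(-2) :: mulR :: mulR]]
t=5: [T=7 | E=∅ | St=[mulL(-2) :: mulR]]
t=6: [T=((λq. (let p = 6 in 5)) ((λw. ((λq. w) 5)) 1)) | E=∅ | St=[mulL(-14)]]
t=7: [T=(λq. (let p = 6 in 5)) | E=∅ | St=[thunk :: mulL(-14)]]
t=8: [T=(let p = 6 in 5) | E={q↦thunk(((λw. ((λq. w) 5)) 1), ∅)} | St=[mulL(-14)]]
t=9: [T=5 | E={p↦thunk(6, {q↦thunk(((λw. ((λq. w) 5)) 1), ∅)}), q↦thunk(((λw. ((λq. w) 5)) 1), ∅)} | St=[mulL(-14)]]
→ final value -70

Answer: -70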